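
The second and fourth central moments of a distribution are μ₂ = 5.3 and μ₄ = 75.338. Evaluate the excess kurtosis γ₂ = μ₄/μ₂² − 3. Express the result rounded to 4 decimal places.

μ₂² = 5.3² = 28.09000
μ₄/μ₂² = 75.338 / 28.09000 = 2.68202
γ₂ = 2.68202 − 3 ≈ -0.3180

-0.3180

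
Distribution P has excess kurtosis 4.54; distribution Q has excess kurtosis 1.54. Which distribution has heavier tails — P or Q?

Higher excess kurtosis ⇒ heavier tails relative to the normal distribution.
4.54 vs 1.54: the larger is 4.54, so P has heavier tails.

P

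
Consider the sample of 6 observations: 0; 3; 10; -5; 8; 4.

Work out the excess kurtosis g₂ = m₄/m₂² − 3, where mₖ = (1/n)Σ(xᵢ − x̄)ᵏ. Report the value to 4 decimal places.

x̄ = 3.3333
Σ(xᵢ − x̄)² = 147.3333 ⇒ m₂ = 24.55556
Σ(xᵢ − x̄)⁴ = 7395.7778 ⇒ m₄ = 1232.62963
m₂² = 602.97531
g₂ = m₄/m₂² − 3 = 2.04425 − 3 ≈ -0.9558

-0.9558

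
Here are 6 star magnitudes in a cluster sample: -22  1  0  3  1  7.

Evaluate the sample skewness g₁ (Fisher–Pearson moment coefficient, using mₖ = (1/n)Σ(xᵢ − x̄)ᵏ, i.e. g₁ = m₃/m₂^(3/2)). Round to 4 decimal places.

-1.5396

x̄ = (-22 + 1 + 0 + 3 + 1 + 7) / 6 = -1.6667
deviations (xᵢ − x̄): -20.3333, 2.6667, 1.6667, 4.6667, 2.6667, 8.6667
Σ(xᵢ − x̄)² = 527.3333 ⇒ m₂ = 527.3333/6 = 87.88889
Σ(xᵢ − x̄)³ = -7611.5556 ⇒ m₃ = -7611.5556/6 = -1268.59259
m₂^(3/2) = 87.88889^(1.5) = 823.95020
g₁ = m₃ / m₂^(3/2) = -1268.59259 / 823.95020 ≈ -1.5396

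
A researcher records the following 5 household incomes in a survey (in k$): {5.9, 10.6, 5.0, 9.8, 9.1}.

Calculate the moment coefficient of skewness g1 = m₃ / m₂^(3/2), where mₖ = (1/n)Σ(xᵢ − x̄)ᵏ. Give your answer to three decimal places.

-0.320

x̄ = (5.9 + 10.6 + 5.0 + 9.8 + 9.1) / 5 = 8.0800
deviations (xᵢ − x̄): -2.1800, 2.5200, -3.0800, 1.7200, 1.0200
Σ(xᵢ − x̄)² = 24.5880 ⇒ m₂ = 24.5880/5 = 4.91760
Σ(xᵢ − x̄)³ = -17.4257 ⇒ m₃ = -17.4257/5 = -3.48514
m₂^(3/2) = 4.91760^(1.5) = 10.90510
g1 = m₃ / m₂^(3/2) = -3.48514 / 10.90510 ≈ -0.320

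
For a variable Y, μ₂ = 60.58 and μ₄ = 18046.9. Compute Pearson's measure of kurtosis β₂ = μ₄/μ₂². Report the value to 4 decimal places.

μ₂² = 60.58² = 3669.93640
μ₄/μ₂² = 18046.9 / 3669.93640 = 4.91750
β₂ ≈ 4.9175

4.9175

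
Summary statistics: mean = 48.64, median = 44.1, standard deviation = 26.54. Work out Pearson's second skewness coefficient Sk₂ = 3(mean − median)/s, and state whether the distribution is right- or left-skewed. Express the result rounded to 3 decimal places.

Sk₂ = 3(48.64 − 44.1) / 26.54 = 3 × 4.5400 / 26.54
    = 13.6200 / 26.54 ≈ 0.513
Sk₂ > 0 ⇒ mean > median ⇒ right-skewed (positive skew).

0.513, right-skewed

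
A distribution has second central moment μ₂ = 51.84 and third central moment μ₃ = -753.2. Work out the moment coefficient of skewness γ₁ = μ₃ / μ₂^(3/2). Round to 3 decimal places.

σ = √μ₂ = √51.84 = 7.20000
σ³ = μ₂^(3/2) = 373.24800
γ₁ = μ₃/σ³ = -753.2 / 373.24800 ≈ -2.018

-2.018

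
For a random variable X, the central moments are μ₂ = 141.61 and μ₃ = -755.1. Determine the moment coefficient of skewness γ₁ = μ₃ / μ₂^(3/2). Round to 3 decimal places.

σ = √μ₂ = √141.61 = 11.90000
σ³ = μ₂^(3/2) = 1685.15900
γ₁ = μ₃/σ³ = -755.1 / 1685.15900 ≈ -0.448

-0.448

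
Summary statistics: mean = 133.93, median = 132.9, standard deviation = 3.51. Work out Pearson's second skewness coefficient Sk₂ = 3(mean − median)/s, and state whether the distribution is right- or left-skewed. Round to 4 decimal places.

0.8803, right-skewed

Sk₂ = 3(133.93 − 132.9) / 3.51 = 3 × 1.0300 / 3.51
    = 3.0900 / 3.51 ≈ 0.8803
Sk₂ > 0 ⇒ mean > median ⇒ right-skewed (positive skew).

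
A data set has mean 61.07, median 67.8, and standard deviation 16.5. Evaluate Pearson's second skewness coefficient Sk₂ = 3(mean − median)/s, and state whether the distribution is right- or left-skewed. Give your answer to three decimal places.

Sk₂ = 3(61.07 − 67.8) / 16.5 = 3 × -6.7300 / 16.5
    = -20.1900 / 16.5 ≈ -1.224
Sk₂ < 0 ⇒ mean < median ⇒ left-skewed (negative skew).

-1.224, left-skewed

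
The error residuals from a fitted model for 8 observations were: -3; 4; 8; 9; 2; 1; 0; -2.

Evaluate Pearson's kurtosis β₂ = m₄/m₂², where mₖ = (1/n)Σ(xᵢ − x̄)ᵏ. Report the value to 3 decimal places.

1.862

x̄ = 2.3750
Σ(xᵢ − x̄)² = 133.8750 ⇒ m₂ = 16.73438
Σ(xᵢ − x̄)⁴ = 4170.9316 ⇒ m₄ = 521.36646
m₂² = 280.03931
β₂ = m₄/m₂² = 521.36646 / 280.03931 ≈ 1.862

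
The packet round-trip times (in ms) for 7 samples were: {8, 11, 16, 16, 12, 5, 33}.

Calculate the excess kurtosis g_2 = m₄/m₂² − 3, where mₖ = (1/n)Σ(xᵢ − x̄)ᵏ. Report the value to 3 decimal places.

0.638

x̄ = 14.4286
Σ(xᵢ − x̄)² = 497.7143 ⇒ m₂ = 71.10204
Σ(xᵢ − x̄)⁴ = 128750.4956 ⇒ m₄ = 18392.92795
m₂² = 5055.50021
g_2 = m₄/m₂² − 3 = 3.63820 − 3 ≈ 0.638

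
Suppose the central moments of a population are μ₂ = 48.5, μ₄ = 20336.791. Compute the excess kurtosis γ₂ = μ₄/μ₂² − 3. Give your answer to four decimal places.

μ₂² = 48.5² = 2352.25000
μ₄/μ₂² = 20336.791 / 2352.25000 = 8.64568
γ₂ = 8.64568 − 3 ≈ 5.6457

5.6457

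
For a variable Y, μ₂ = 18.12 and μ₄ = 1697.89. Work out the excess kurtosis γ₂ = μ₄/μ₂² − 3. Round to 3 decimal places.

μ₂² = 18.12² = 328.33440
μ₄/μ₂² = 1697.89 / 328.33440 = 5.17122
γ₂ = 5.17122 − 3 ≈ 2.171

2.171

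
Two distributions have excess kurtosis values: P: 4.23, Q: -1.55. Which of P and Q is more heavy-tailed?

P

Higher excess kurtosis ⇒ heavier tails relative to the normal distribution.
4.23 vs -1.55: the larger is 4.23, so P has heavier tails. (P is leptokurtic — heavier-than-normal tails; the other is platykurtic.)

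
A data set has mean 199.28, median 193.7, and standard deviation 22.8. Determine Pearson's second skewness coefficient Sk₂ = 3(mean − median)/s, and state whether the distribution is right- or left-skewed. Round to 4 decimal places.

Sk₂ = 3(199.28 − 193.7) / 22.8 = 3 × 5.5800 / 22.8
    = 16.7400 / 22.8 ≈ 0.7342
Sk₂ > 0 ⇒ mean > median ⇒ right-skewed (positive skew).

0.7342, right-skewed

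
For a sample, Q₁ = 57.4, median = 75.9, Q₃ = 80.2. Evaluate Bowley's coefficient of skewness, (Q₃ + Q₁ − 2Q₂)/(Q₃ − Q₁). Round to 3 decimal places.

numerator: Q₃ + Q₁ − 2Q₂ = 80.2 + 57.4 − 2×75.9 = -14.2000
denominator: Q₃ − Q₁ = 80.2 − 57.4 = 22.8000
Bowley skewness = -14.2000 / 22.8000 ≈ -0.623

-0.623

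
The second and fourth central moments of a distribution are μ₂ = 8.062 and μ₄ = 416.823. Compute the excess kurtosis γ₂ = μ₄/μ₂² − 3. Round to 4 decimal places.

μ₂² = 8.062² = 64.99584
μ₄/μ₂² = 416.823 / 64.99584 = 6.41307
γ₂ = 6.41307 − 3 ≈ 3.4131

3.4131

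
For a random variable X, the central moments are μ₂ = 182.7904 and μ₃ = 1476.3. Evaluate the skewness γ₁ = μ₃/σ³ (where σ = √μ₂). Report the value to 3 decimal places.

σ = √μ₂ = √182.7904 = 13.52000
σ³ = μ₂^(3/2) = 2471.32621
γ₁ = μ₃/σ³ = 1476.3 / 2471.32621 ≈ 0.597

0.597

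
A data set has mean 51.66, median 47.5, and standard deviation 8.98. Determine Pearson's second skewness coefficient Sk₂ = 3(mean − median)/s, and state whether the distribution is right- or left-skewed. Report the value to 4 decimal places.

Sk₂ = 3(51.66 − 47.5) / 8.98 = 3 × 4.1600 / 8.98
    = 12.4800 / 8.98 ≈ 1.3898
Sk₂ > 0 ⇒ mean > median ⇒ right-skewed (positive skew).

1.3898, right-skewed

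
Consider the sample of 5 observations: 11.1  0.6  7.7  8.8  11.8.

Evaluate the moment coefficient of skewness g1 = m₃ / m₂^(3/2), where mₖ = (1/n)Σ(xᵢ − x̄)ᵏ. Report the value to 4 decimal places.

x̄ = (11.1 + 0.6 + 7.7 + 8.8 + 11.8) / 5 = 8.0000
deviations (xᵢ − x̄): 3.1000, -7.4000, -0.3000, 0.8000, 3.8000
Σ(xᵢ − x̄)² = 79.5400 ⇒ m₂ = 79.5400/5 = 15.90800
Σ(xᵢ − x̄)³ = -320.0760 ⇒ m₃ = -320.0760/5 = -64.01520
m₂^(3/2) = 15.90800^(1.5) = 63.44879
g1 = m₃ / m₂^(3/2) = -64.01520 / 63.44879 ≈ -1.0089

-1.0089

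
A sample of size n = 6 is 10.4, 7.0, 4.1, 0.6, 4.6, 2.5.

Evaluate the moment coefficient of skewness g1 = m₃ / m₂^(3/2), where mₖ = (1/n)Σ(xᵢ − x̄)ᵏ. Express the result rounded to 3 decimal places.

0.467

x̄ = (10.4 + 7.0 + 4.1 + 0.6 + 4.6 + 2.5) / 6 = 4.8667
deviations (xᵢ − x̄): 5.5333, 2.1333, -0.7667, -4.2667, -0.2667, -2.3667
Σ(xᵢ − x̄)² = 59.6333 ⇒ m₂ = 59.6333/6 = 9.93889
Σ(xᵢ − x̄)³ = 87.7296 ⇒ m₃ = 87.7296/6 = 14.62159
m₂^(3/2) = 9.93889^(1.5) = 31.33334
g1 = m₃ / m₂^(3/2) = 14.62159 / 31.33334 ≈ 0.467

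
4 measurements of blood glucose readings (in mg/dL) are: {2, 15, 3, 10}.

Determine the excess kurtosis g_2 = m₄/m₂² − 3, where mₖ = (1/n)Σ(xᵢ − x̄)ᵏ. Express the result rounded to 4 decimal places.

x̄ = 7.5000
Σ(xᵢ − x̄)² = 113.0000 ⇒ m₂ = 28.25000
Σ(xᵢ − x̄)⁴ = 4528.2500 ⇒ m₄ = 1132.06250
m₂² = 798.06250
g_2 = m₄/m₂² − 3 = 1.41851 − 3 ≈ -1.5815

-1.5815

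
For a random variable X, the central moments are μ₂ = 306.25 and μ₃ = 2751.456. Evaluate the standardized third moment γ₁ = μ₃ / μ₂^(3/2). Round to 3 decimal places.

σ = √μ₂ = √306.25 = 17.50000
σ³ = μ₂^(3/2) = 5359.37500
γ₁ = μ₃/σ³ = 2751.456 / 5359.37500 ≈ 0.513

0.513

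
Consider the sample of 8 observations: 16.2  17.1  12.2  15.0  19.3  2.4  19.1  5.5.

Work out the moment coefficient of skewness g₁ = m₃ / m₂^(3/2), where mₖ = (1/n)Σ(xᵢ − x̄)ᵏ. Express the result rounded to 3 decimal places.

-0.811

x̄ = (16.2 + 17.1 + 12.2 + 15.0 + 19.3 + 2.4 + 19.1 + 5.5) / 8 = 13.3500
deviations (xᵢ − x̄): 2.8500, 3.7500, -1.1500, 1.6500, 5.9500, -10.9500, 5.7500, -7.8500
Σ(xᵢ − x̄)² = 276.2200 ⇒ m₂ = 276.2200/8 = 34.52750
Σ(xᵢ − x̄)³ = -1317.0600 ⇒ m₃ = -1317.0600/8 = -164.63250
m₂^(3/2) = 34.52750^(1.5) = 202.88395
g₁ = m₃ / m₂^(3/2) = -164.63250 / 202.88395 ≈ -0.811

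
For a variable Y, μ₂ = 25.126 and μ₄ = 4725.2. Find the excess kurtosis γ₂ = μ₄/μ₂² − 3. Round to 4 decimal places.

4.4847

μ₂² = 25.126² = 631.31588
μ₄/μ₂² = 4725.2 / 631.31588 = 7.48468
γ₂ = 7.48468 − 3 ≈ 4.4847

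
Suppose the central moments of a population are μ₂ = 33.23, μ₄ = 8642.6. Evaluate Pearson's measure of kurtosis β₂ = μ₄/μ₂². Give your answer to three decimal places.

7.827

μ₂² = 33.23² = 1104.23290
μ₄/μ₂² = 8642.6 / 1104.23290 = 7.82679
β₂ ≈ 7.827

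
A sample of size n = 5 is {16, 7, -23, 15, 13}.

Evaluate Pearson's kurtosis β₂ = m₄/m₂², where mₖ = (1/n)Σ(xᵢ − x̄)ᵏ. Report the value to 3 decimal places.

x̄ = 5.6000
Σ(xᵢ − x̄)² = 1071.2000 ⇒ m₂ = 214.24000
Σ(xᵢ − x̄)⁴ = 691567.1360 ⇒ m₄ = 138313.42720
m₂² = 45898.77760
β₂ = m₄/m₂² = 138313.42720 / 45898.77760 ≈ 3.013

3.013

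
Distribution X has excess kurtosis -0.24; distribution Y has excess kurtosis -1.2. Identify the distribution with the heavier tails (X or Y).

Higher excess kurtosis ⇒ heavier tails relative to the normal distribution.
-0.24 vs -1.2: the larger is -0.24, so X has heavier tails.

X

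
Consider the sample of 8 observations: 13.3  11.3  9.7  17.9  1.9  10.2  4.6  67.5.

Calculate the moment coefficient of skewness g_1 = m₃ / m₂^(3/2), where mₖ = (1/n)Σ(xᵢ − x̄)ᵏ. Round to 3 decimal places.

2.021

x̄ = (13.3 + 11.3 + 9.7 + 17.9 + 1.9 + 10.2 + 4.6 + 67.5) / 8 = 17.0500
deviations (xᵢ − x̄): -3.7500, -5.7500, -7.3500, 0.8500, -15.1500, -6.8500, -12.4500, 50.4500
Σ(xᵢ − x̄)² = 3078.5200 ⇒ m₂ = 3078.5200/8 = 384.81500
Σ(xᵢ − x̄)³ = 122037.7050 ⇒ m₃ = 122037.7050/8 = 15254.71313
m₂^(3/2) = 384.81500^(1.5) = 7548.80121
g_1 = m₃ / m₂^(3/2) = 15254.71313 / 7548.80121 ≈ 2.021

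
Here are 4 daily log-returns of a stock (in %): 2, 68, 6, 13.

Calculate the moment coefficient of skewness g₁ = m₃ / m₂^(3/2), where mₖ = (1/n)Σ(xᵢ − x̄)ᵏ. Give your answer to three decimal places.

1.081

x̄ = (2 + 68 + 6 + 13) / 4 = 22.2500
deviations (xᵢ − x̄): -20.2500, 45.7500, -16.2500, -9.2500
Σ(xᵢ − x̄)² = 2852.7500 ⇒ m₂ = 2852.7500/4 = 713.18750
Σ(xᵢ − x̄)³ = 82371.3750 ⇒ m₃ = 82371.3750/4 = 20592.84375
m₂^(3/2) = 713.18750^(1.5) = 19046.07912
g₁ = m₃ / m₂^(3/2) = 20592.84375 / 19046.07912 ≈ 1.081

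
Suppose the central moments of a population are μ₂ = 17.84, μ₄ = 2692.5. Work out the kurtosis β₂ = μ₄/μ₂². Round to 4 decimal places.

μ₂² = 17.84² = 318.26560
μ₄/μ₂² = 2692.5 / 318.26560 = 8.45992
β₂ ≈ 8.4599

8.4599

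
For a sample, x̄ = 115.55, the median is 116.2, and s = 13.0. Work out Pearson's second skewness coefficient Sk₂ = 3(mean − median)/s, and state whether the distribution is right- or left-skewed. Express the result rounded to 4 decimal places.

Sk₂ = 3(115.55 − 116.2) / 13.0 = 3 × -0.6500 / 13.0
    = -1.9500 / 13.0 ≈ -0.1500
Sk₂ < 0 ⇒ mean < median ⇒ left-skewed (negative skew).

-0.1500, left-skewed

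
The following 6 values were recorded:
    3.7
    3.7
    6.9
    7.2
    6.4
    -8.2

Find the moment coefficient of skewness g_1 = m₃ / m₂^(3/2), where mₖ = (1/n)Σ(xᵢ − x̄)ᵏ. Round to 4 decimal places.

-1.5165

x̄ = (3.7 + 3.7 + 6.9 + 7.2 + 6.4 - 8.2) / 6 = 3.2833
deviations (xᵢ − x̄): 0.4167, 0.4167, 3.6167, 3.9167, 3.1167, -11.4833
Σ(xᵢ − x̄)² = 170.3483 ⇒ m₂ = 170.3483/6 = 28.39139
Σ(xᵢ − x̄)³ = -1376.4636 ⇒ m₃ = -1376.4636/6 = -229.41059
m₂^(3/2) = 28.39139^(1.5) = 151.27946
g_1 = m₃ / m₂^(3/2) = -229.41059 / 151.27946 ≈ -1.5165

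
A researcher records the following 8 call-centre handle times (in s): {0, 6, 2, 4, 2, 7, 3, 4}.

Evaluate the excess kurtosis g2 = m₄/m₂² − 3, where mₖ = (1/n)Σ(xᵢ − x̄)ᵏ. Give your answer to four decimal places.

-0.8426

x̄ = 3.5000
Σ(xᵢ − x̄)² = 36.0000 ⇒ m₂ = 4.50000
Σ(xᵢ − x̄)⁴ = 349.5000 ⇒ m₄ = 43.68750
m₂² = 20.25000
g2 = m₄/m₂² − 3 = 2.15741 − 3 ≈ -0.8426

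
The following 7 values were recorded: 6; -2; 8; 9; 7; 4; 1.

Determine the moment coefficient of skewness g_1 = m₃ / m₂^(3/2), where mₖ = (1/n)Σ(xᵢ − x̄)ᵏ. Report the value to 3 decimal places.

-0.642

x̄ = (6 - 2 + 8 + 9 + 7 + 4 + 1) / 7 = 4.7143
deviations (xᵢ − x̄): 1.2857, -6.7143, 3.2857, 4.2857, 2.2857, -0.7143, -3.7143
Σ(xᵢ − x̄)² = 95.4286 ⇒ m₂ = 95.4286/7 = 13.63265
Σ(xᵢ − x̄)³ = -226.0408 ⇒ m₃ = -226.0408/7 = -32.29155
m₂^(3/2) = 13.63265^(1.5) = 50.33506
g_1 = m₃ / m₂^(3/2) = -32.29155 / 50.33506 ≈ -0.642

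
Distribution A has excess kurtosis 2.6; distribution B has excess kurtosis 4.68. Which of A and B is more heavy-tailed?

Higher excess kurtosis ⇒ heavier tails relative to the normal distribution.
2.6 vs 4.68: the larger is 4.68, so B has heavier tails.

B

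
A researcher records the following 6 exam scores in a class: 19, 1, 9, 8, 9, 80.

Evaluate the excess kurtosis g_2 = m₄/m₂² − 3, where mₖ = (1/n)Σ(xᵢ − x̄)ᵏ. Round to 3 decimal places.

x̄ = 21.0000
Σ(xᵢ − x̄)² = 4342.0000 ⇒ m₂ = 723.66667
Σ(xᵢ − x̄)⁴ = 12347410.0000 ⇒ m₄ = 2057901.66667
m₂² = 523693.44444
g_2 = m₄/m₂² − 3 = 3.92959 − 3 ≈ 0.930

0.930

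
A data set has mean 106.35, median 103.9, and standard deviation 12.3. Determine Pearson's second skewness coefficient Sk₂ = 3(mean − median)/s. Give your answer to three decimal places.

0.598

Sk₂ = 3(106.35 − 103.9) / 12.3 = 3 × 2.4500 / 12.3
    = 7.3500 / 12.3 ≈ 0.598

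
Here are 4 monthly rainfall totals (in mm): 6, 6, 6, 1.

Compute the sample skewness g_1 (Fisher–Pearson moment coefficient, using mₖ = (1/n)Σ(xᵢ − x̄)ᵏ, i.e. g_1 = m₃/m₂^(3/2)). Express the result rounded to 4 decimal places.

-1.1547

x̄ = (6 + 6 + 6 + 1) / 4 = 4.7500
deviations (xᵢ − x̄): 1.2500, 1.2500, 1.2500, -3.7500
Σ(xᵢ − x̄)² = 18.7500 ⇒ m₂ = 18.7500/4 = 4.68750
Σ(xᵢ − x̄)³ = -46.8750 ⇒ m₃ = -46.8750/4 = -11.71875
m₂^(3/2) = 4.68750^(1.5) = 10.14874
g_1 = m₃ / m₂^(3/2) = -11.71875 / 10.14874 ≈ -1.1547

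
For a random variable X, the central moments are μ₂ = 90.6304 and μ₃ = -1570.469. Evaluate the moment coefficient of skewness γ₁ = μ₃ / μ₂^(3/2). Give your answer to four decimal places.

σ = √μ₂ = √90.6304 = 9.52000
σ³ = μ₂^(3/2) = 862.80141
γ₁ = μ₃/σ³ = -1570.469 / 862.80141 ≈ -1.8202

-1.8202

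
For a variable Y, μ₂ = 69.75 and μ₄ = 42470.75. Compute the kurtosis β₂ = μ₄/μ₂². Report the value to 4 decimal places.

8.7297

μ₂² = 69.75² = 4865.06250
μ₄/μ₂² = 42470.75 / 4865.06250 = 8.72974
β₂ ≈ 8.7297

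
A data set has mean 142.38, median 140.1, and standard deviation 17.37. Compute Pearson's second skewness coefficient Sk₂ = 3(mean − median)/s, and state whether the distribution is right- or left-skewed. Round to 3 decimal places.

0.394, right-skewed

Sk₂ = 3(142.38 − 140.1) / 17.37 = 3 × 2.2800 / 17.37
    = 6.8400 / 17.37 ≈ 0.394
Sk₂ > 0 ⇒ mean > median ⇒ right-skewed (positive skew).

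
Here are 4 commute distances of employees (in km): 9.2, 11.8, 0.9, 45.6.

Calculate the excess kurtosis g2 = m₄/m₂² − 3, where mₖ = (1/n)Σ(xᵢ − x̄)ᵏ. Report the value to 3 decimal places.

-0.789

x̄ = 16.8750
Σ(xᵢ − x̄)² = 1164.9875 ⇒ m₂ = 291.24688
Σ(xᵢ − x̄)⁴ = 750092.8809 ⇒ m₄ = 187523.22023
m₂² = 84824.74220
g2 = m₄/m₂² − 3 = 2.21071 − 3 ≈ -0.789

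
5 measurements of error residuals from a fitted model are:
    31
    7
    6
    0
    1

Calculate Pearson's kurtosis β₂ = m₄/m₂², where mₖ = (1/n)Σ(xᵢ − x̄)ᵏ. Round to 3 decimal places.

x̄ = 9.0000
Σ(xᵢ − x̄)² = 642.0000 ⇒ m₂ = 128.40000
Σ(xᵢ − x̄)⁴ = 245010.0000 ⇒ m₄ = 49002.00000
m₂² = 16486.56000
β₂ = m₄/m₂² = 49002.00000 / 16486.56000 ≈ 2.972

2.972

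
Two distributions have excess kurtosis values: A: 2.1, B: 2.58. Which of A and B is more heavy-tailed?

B

Higher excess kurtosis ⇒ heavier tails relative to the normal distribution.
2.1 vs 2.58: the larger is 2.58, so B has heavier tails.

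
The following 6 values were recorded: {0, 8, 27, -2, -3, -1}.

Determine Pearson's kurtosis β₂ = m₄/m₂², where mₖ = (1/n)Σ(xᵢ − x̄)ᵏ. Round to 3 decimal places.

3.362

x̄ = 4.8333
Σ(xᵢ − x̄)² = 666.8333 ⇒ m₂ = 111.13889
Σ(xᵢ − x̄)⁴ = 249185.4861 ⇒ m₄ = 41530.91435
m₂² = 12351.85262
β₂ = m₄/m₂² = 41530.91435 / 12351.85262 ≈ 3.362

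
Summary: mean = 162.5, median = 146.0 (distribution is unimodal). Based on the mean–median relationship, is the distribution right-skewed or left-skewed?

right-skewed

mean − median = 162.5 − 146.0 = 16.5
mean > median ⇒ the longer tail is on the right ⇒ right-skewed (positively skewed).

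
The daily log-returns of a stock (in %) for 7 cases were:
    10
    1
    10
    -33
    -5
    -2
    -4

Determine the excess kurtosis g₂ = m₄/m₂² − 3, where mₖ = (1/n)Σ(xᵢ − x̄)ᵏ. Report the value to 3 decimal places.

0.717

x̄ = -3.2857
Σ(xᵢ − x̄)² = 1259.4286 ⇒ m₂ = 179.91837
Σ(xᵢ − x̄)⁴ = 842241.5743 ⇒ m₄ = 120320.22491
m₂² = 32370.61891
g₂ = m₄/m₂² − 3 = 3.71696 − 3 ≈ 0.717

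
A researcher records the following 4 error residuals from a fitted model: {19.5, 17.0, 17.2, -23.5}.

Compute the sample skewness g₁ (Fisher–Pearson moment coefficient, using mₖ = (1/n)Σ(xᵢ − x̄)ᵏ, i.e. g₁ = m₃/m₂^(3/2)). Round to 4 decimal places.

x̄ = (19.5 + 17.0 + 17.2 - 23.5) / 4 = 7.5500
deviations (xᵢ − x̄): 11.9500, 9.4500, 9.6500, -31.0500
Σ(xᵢ − x̄)² = 1289.3300 ⇒ m₂ = 1289.3300/4 = 322.33250
Σ(xᵢ − x̄)³ = -26486.3520 ⇒ m₃ = -26486.3520/4 = -6621.58800
m₂^(3/2) = 322.33250^(1.5) = 5787.03548
g₁ = m₃ / m₂^(3/2) = -6621.58800 / 5787.03548 ≈ -1.1442

-1.1442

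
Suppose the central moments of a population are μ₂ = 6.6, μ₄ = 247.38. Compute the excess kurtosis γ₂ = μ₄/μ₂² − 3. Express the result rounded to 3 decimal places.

μ₂² = 6.6² = 43.56000
μ₄/μ₂² = 247.38 / 43.56000 = 5.67906
γ₂ = 5.67906 − 3 ≈ 2.679

2.679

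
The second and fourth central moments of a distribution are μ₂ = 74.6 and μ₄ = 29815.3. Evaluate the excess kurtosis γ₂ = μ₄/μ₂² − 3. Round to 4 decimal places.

2.3575

μ₂² = 74.6² = 5565.16000
μ₄/μ₂² = 29815.3 / 5565.16000 = 5.35749
γ₂ = 5.35749 − 3 ≈ 2.3575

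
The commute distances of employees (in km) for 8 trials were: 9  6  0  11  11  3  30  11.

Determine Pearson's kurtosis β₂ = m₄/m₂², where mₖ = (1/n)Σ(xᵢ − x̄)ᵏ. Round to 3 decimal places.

4.188

x̄ = 10.1250
Σ(xᵢ − x̄)² = 568.8750 ⇒ m₂ = 71.10938
Σ(xᵢ − x̄)⁴ = 169416.8379 ⇒ m₄ = 21177.10474
m₂² = 5056.54321
β₂ = m₄/m₂² = 21177.10474 / 5056.54321 ≈ 4.188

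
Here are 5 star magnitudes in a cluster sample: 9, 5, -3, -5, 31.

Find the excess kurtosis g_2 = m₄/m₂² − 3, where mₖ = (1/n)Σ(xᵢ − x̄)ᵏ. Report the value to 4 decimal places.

x̄ = 7.4000
Σ(xᵢ − x̄)² = 827.2000 ⇒ m₂ = 165.44000
Σ(xᵢ − x̄)⁴ = 345584.8960 ⇒ m₄ = 69116.97920
m₂² = 27370.39360
g_2 = m₄/m₂² − 3 = 2.52525 − 3 ≈ -0.4748

-0.4748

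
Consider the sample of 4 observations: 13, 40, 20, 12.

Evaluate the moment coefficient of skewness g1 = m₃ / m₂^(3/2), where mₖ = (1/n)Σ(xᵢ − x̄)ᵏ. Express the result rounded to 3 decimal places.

x̄ = (13 + 40 + 20 + 12) / 4 = 21.2500
deviations (xᵢ − x̄): -8.2500, 18.7500, -1.2500, -9.2500
Σ(xᵢ − x̄)² = 506.7500 ⇒ m₂ = 506.7500/4 = 126.68750
Σ(xᵢ − x̄)³ = 5236.8750 ⇒ m₃ = 5236.8750/4 = 1309.21875
m₂^(3/2) = 126.68750^(1.5) = 1425.93802
g1 = m₃ / m₂^(3/2) = 1309.21875 / 1425.93802 ≈ 0.918

0.918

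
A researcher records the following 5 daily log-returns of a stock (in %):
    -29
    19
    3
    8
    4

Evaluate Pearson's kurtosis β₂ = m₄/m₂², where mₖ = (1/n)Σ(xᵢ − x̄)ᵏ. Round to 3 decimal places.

x̄ = 1.0000
Σ(xᵢ − x̄)² = 1286.0000 ⇒ m₂ = 257.20000
Σ(xᵢ − x̄)⁴ = 917474.0000 ⇒ m₄ = 183494.80000
m₂² = 66151.84000
β₂ = m₄/m₂² = 183494.80000 / 66151.84000 ≈ 2.774

2.774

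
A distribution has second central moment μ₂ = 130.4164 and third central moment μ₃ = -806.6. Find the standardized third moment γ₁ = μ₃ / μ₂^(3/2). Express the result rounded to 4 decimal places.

σ = √μ₂ = √130.4164 = 11.42000
σ³ = μ₂^(3/2) = 1489.35529
γ₁ = μ₃/σ³ = -806.6 / 1489.35529 ≈ -0.5416

-0.5416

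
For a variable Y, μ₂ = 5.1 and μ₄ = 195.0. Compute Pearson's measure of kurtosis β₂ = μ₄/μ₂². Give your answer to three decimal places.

7.497

μ₂² = 5.1² = 26.01000
μ₄/μ₂² = 195.0 / 26.01000 = 7.49712
β₂ ≈ 7.497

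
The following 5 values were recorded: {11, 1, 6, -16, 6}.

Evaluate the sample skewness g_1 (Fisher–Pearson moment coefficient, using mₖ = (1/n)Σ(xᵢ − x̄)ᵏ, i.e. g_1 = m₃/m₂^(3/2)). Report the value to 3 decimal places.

x̄ = (11 + 1 + 6 - 16 + 6) / 5 = 1.6000
deviations (xᵢ − x̄): 9.4000, -0.6000, 4.4000, -17.6000, 4.4000
Σ(xᵢ − x̄)² = 437.2000 ⇒ m₂ = 437.2000/5 = 87.44000
Σ(xᵢ − x̄)³ = -4451.0400 ⇒ m₃ = -4451.0400/5 = -890.20800
m₂^(3/2) = 87.44000^(1.5) = 817.64582
g_1 = m₃ / m₂^(3/2) = -890.20800 / 817.64582 ≈ -1.089

-1.089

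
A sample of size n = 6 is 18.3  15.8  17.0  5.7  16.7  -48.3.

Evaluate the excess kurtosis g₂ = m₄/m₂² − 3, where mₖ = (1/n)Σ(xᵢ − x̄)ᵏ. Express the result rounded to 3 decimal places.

0.972

x̄ = 4.2000
Σ(xᵢ − x̄)² = 3411.9600 ⇒ m₂ = 568.66000
Σ(xᵢ − x̄)⁴ = 7705808.5428 ⇒ m₄ = 1284301.42380
m₂² = 323374.19560
g₂ = m₄/m₂² − 3 = 3.97156 − 3 ≈ 0.972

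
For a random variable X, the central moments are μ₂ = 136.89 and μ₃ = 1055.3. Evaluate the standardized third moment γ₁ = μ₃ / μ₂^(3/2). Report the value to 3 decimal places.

σ = √μ₂ = √136.89 = 11.70000
σ³ = μ₂^(3/2) = 1601.61300
γ₁ = μ₃/σ³ = 1055.3 / 1601.61300 ≈ 0.659

0.659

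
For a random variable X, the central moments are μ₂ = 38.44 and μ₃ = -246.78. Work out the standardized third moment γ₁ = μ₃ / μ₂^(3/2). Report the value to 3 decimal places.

-1.035

σ = √μ₂ = √38.44 = 6.20000
σ³ = μ₂^(3/2) = 238.32800
γ₁ = μ₃/σ³ = -246.78 / 238.32800 ≈ -1.035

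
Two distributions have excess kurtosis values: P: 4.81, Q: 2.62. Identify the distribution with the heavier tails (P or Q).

Higher excess kurtosis ⇒ heavier tails relative to the normal distribution.
4.81 vs 2.62: the larger is 4.81, so P has heavier tails.

P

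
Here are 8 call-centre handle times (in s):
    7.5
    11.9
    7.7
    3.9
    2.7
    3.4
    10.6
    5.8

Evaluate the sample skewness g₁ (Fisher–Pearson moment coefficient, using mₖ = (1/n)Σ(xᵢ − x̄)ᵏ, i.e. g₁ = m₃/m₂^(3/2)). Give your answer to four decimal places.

x̄ = (7.5 + 11.9 + 7.7 + 3.9 + 2.7 + 3.4 + 10.6 + 5.8) / 8 = 6.6875
deviations (xᵢ − x̄): 0.8125, 5.2125, 1.0125, -2.7875, -3.9875, -3.2875, 3.9125, -0.8875
Σ(xᵢ − x̄)² = 79.4288 ⇒ m₂ = 79.4288/8 = 9.92859
Σ(xᵢ − x̄)³ = 81.7996 ⇒ m₃ = 81.7996/8 = 10.22495
m₂^(3/2) = 9.92859^(1.5) = 31.28467
g₁ = m₃ / m₂^(3/2) = 10.22495 / 31.28467 ≈ 0.3268

0.3268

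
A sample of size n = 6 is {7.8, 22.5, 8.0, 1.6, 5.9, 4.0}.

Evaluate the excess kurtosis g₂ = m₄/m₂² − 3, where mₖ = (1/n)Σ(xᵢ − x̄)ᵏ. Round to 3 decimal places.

0.514

x̄ = 8.3000
Σ(xᵢ − x̄)² = 271.1200 ⇒ m₂ = 45.18667
Σ(xᵢ − x̄)⁴ = 43048.9300 ⇒ m₄ = 7174.82167
m₂² = 2041.83484
g₂ = m₄/m₂² − 3 = 3.51391 − 3 ≈ 0.514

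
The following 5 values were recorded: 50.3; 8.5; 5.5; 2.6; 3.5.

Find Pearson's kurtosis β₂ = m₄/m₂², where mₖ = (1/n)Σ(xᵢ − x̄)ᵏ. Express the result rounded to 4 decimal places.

x̄ = 14.0800
Σ(xᵢ − x̄)² = 1660.3680 ⇒ m₂ = 332.07360
Σ(xᵢ − x̄)⁴ = 1757338.4910 ⇒ m₄ = 351467.69820
m₂² = 110272.87582
β₂ = m₄/m₂² = 351467.69820 / 110272.87582 ≈ 3.1873

3.1873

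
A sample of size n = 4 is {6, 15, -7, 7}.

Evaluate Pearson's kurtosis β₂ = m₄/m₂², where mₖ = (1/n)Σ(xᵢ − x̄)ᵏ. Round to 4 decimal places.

x̄ = 5.2500
Σ(xᵢ − x̄)² = 248.7500 ⇒ m₂ = 62.18750
Σ(xᵢ − x̄)⁴ = 31565.3281 ⇒ m₄ = 7891.33203
m₂² = 3867.28516
β₂ = m₄/m₂² = 7891.33203 / 3867.28516 ≈ 2.0405

2.0405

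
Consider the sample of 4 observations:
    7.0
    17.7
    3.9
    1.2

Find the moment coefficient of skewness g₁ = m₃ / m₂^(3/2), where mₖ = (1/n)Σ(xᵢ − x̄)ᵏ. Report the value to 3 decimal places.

0.802

x̄ = (7.0 + 17.7 + 3.9 + 1.2) / 4 = 7.4500
deviations (xᵢ − x̄): -0.4500, 10.2500, -3.5500, -6.2500
Σ(xᵢ − x̄)² = 156.9300 ⇒ m₂ = 156.9300/4 = 39.23250
Σ(xᵢ − x̄)³ = 787.9200 ⇒ m₃ = 787.9200/4 = 196.98000
m₂^(3/2) = 39.23250^(1.5) = 245.73611
g₁ = m₃ / m₂^(3/2) = 196.98000 / 245.73611 ≈ 0.802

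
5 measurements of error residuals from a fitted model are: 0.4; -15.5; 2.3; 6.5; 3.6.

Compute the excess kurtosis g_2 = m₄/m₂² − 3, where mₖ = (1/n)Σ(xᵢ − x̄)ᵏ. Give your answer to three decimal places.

-0.050

x̄ = -0.5400
Σ(xᵢ − x̄)² = 299.4520 ⇒ m₂ = 59.89040
Σ(xᵢ − x̄)⁴ = 52903.1089 ⇒ m₄ = 10580.62178
m₂² = 3586.86001
g_2 = m₄/m₂² − 3 = 2.94983 − 3 ≈ -0.050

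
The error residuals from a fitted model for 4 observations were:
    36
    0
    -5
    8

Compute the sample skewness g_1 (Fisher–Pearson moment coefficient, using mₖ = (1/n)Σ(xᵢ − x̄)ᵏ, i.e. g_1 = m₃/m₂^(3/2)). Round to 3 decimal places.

0.876

x̄ = (36 + 0 - 5 + 8) / 4 = 9.7500
deviations (xᵢ − x̄): 26.2500, -9.7500, -14.7500, -1.7500
Σ(xᵢ − x̄)² = 1004.7500 ⇒ m₂ = 1004.7500/4 = 251.18750
Σ(xᵢ − x̄)³ = 13946.6250 ⇒ m₃ = 13946.6250/4 = 3486.65625
m₂^(3/2) = 251.18750^(1.5) = 3981.04453
g_1 = m₃ / m₂^(3/2) = 3486.65625 / 3981.04453 ≈ 0.876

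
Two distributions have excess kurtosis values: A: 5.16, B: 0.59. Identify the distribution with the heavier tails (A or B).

A

Higher excess kurtosis ⇒ heavier tails relative to the normal distribution.
5.16 vs 0.59: the larger is 5.16, so A has heavier tails.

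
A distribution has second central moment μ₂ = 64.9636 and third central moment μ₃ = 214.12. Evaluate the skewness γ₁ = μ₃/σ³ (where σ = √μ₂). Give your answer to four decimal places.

0.4089

σ = √μ₂ = √64.9636 = 8.06000
σ³ = μ₂^(3/2) = 523.60662
γ₁ = μ₃/σ³ = 214.12 / 523.60662 ≈ 0.4089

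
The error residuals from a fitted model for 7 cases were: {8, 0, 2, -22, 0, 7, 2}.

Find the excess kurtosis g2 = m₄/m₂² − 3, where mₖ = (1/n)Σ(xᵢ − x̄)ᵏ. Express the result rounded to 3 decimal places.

1.315

x̄ = -0.4286
Σ(xᵢ − x̄)² = 603.7143 ⇒ m₂ = 86.24490
Σ(xᵢ − x̄)⁴ = 224690.4548 ⇒ m₄ = 32098.63640
m₂² = 7438.18242
g2 = m₄/m₂² − 3 = 4.31539 − 3 ≈ 1.315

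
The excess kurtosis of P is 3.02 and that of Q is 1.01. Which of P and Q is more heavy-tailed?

Higher excess kurtosis ⇒ heavier tails relative to the normal distribution.
3.02 vs 1.01: the larger is 3.02, so P has heavier tails.

P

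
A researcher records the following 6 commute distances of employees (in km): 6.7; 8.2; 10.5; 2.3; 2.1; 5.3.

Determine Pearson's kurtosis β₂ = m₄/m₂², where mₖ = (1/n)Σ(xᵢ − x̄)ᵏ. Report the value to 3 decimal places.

1.707

x̄ = 5.8500
Σ(xᵢ − x̄)² = 54.8350 ⇒ m₂ = 9.13917
Σ(xᵢ − x̄)⁴ = 855.2209 ⇒ m₄ = 142.53682
m₂² = 83.52437
β₂ = m₄/m₂² = 142.53682 / 83.52437 ≈ 1.707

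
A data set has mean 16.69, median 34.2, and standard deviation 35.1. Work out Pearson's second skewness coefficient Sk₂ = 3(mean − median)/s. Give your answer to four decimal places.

Sk₂ = 3(16.69 − 34.2) / 35.1 = 3 × -17.5100 / 35.1
    = -52.5300 / 35.1 ≈ -1.4966

-1.4966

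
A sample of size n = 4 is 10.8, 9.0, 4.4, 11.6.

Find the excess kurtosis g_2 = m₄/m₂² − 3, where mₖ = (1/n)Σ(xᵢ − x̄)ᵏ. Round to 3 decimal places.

-0.982

x̄ = 8.9500
Σ(xᵢ − x̄)² = 31.1500 ⇒ m₂ = 7.78750
Σ(xᵢ − x̄)⁴ = 489.6225 ⇒ m₄ = 122.40563
m₂² = 60.64516
g_2 = m₄/m₂² − 3 = 2.01839 − 3 ≈ -0.982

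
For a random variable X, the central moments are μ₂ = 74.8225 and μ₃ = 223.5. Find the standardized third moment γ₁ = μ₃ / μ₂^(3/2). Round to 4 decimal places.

σ = √μ₂ = √74.8225 = 8.65000
σ³ = μ₂^(3/2) = 647.21463
γ₁ = μ₃/σ³ = 223.5 / 647.21463 ≈ 0.3453

0.3453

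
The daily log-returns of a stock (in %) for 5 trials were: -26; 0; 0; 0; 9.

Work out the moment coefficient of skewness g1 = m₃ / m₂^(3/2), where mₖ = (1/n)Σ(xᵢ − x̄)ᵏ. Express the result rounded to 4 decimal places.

x̄ = (-26 + 0 + 0 + 0 + 9) / 5 = -3.4000
deviations (xᵢ − x̄): -22.6000, 3.4000, 3.4000, 3.4000, 12.4000
Σ(xᵢ − x̄)² = 699.2000 ⇒ m₂ = 699.2000/5 = 139.84000
Σ(xᵢ − x̄)³ = -9518.6400 ⇒ m₃ = -9518.6400/5 = -1903.72800
m₂^(3/2) = 139.84000^(1.5) = 1653.66343
g1 = m₃ / m₂^(3/2) = -1903.72800 / 1653.66343 ≈ -1.1512

-1.1512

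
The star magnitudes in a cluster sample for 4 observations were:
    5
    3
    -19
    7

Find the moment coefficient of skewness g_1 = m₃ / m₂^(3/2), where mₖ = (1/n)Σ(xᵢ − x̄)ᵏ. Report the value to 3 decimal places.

x̄ = (5 + 3 - 19 + 7) / 4 = -1.0000
deviations (xᵢ − x̄): 6.0000, 4.0000, -18.0000, 8.0000
Σ(xᵢ − x̄)² = 440.0000 ⇒ m₂ = 440.0000/4 = 110.00000
Σ(xᵢ − x̄)³ = -5040.0000 ⇒ m₃ = -5040.0000/4 = -1260.00000
m₂^(3/2) = 110.00000^(1.5) = 1153.68973
g_1 = m₃ / m₂^(3/2) = -1260.00000 / 1153.68973 ≈ -1.092

-1.092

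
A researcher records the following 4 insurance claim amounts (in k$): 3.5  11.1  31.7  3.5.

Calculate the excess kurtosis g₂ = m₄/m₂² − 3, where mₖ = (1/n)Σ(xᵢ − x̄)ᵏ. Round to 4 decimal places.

-0.8826

x̄ = 12.4500
Σ(xᵢ − x̄)² = 532.5900 ⇒ m₂ = 133.14750
Σ(xᵢ − x̄)⁴ = 150152.7089 ⇒ m₄ = 37538.17723
m₂² = 17728.25676
g₂ = m₄/m₂² − 3 = 2.11742 − 3 ≈ -0.8826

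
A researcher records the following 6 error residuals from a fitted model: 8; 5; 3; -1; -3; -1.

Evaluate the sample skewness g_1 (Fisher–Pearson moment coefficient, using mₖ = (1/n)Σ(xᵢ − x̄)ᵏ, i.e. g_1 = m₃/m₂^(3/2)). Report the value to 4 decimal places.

0.3202

x̄ = (8 + 5 + 3 - 1 - 3 - 1) / 6 = 1.8333
deviations (xᵢ − x̄): 6.1667, 3.1667, 1.1667, -2.8333, -4.8333, -2.8333
Σ(xᵢ − x̄)² = 88.8333 ⇒ m₂ = 88.8333/6 = 14.80556
Σ(xᵢ − x̄)³ = 109.4444 ⇒ m₃ = 109.4444/6 = 18.24074
m₂^(3/2) = 14.80556^(1.5) = 56.96880
g_1 = m₃ / m₂^(3/2) = 18.24074 / 56.96880 ≈ 0.3202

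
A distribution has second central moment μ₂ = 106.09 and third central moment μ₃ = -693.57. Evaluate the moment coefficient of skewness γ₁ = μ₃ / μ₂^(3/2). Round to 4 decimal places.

-0.6347

σ = √μ₂ = √106.09 = 10.30000
σ³ = μ₂^(3/2) = 1092.72700
γ₁ = μ₃/σ³ = -693.57 / 1092.72700 ≈ -0.6347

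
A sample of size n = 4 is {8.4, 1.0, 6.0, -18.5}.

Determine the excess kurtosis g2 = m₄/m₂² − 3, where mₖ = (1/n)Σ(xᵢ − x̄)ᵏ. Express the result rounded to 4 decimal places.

-0.8437

x̄ = -0.7750
Σ(xᵢ − x̄)² = 447.4075 ⇒ m₂ = 111.85188
Σ(xᵢ − x̄)⁴ = 107909.4948 ⇒ m₄ = 26977.37370
m₂² = 12510.84194
g2 = m₄/m₂² − 3 = 2.15632 − 3 ≈ -0.8437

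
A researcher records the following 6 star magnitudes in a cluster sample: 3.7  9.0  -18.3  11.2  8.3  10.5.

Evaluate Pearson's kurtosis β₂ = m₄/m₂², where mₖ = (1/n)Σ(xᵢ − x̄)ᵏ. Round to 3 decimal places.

3.802

x̄ = 4.0667
Σ(xᵢ − x̄)² = 634.9333 ⇒ m₂ = 105.82222
Σ(xᵢ − x̄)⁴ = 255483.5360 ⇒ m₄ = 42580.58934
m₂² = 11198.34272
β₂ = m₄/m₂² = 42580.58934 / 11198.34272 ≈ 3.802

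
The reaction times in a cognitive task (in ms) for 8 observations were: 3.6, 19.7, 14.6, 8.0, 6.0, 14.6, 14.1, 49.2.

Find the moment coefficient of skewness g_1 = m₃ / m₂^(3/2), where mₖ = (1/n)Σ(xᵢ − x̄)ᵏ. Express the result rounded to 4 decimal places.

x̄ = (3.6 + 19.7 + 14.6 + 8.0 + 6.0 + 14.6 + 14.1 + 49.2) / 8 = 16.2250
deviations (xᵢ − x̄): -12.6250, 3.4750, -1.6250, -8.2250, -10.2250, -1.6250, -2.1250, 32.9750
Σ(xᵢ − x̄)² = 1440.8150 ⇒ m₂ = 1440.8150/8 = 180.10188
Σ(xᵢ − x̄)³ = 32241.4088 ⇒ m₃ = 32241.4088/8 = 4030.17609
m₂^(3/2) = 180.10188^(1.5) = 2417.00390
g_1 = m₃ / m₂^(3/2) = 4030.17609 / 2417.00390 ≈ 1.6674

1.6674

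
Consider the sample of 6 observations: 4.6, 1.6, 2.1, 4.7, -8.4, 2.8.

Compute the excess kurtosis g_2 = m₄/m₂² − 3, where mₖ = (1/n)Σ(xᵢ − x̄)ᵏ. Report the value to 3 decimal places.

x̄ = 1.2333
Σ(xᵢ − x̄)² = 119.4933 ⇒ m₂ = 19.91556
Σ(xᵢ − x̄)⁴ = 8891.5494 ⇒ m₄ = 1481.92490
m₂² = 396.62935
g_2 = m₄/m₂² − 3 = 3.73630 − 3 ≈ 0.736

0.736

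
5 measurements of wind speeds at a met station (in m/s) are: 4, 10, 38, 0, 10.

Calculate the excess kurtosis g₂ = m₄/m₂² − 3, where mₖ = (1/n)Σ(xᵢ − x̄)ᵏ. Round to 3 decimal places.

x̄ = 12.4000
Σ(xᵢ − x̄)² = 891.2000 ⇒ m₂ = 178.24000
Σ(xᵢ − x̄)⁴ = 458183.9360 ⇒ m₄ = 91636.78720
m₂² = 31769.49760
g₂ = m₄/m₂² − 3 = 2.88443 − 3 ≈ -0.116

-0.116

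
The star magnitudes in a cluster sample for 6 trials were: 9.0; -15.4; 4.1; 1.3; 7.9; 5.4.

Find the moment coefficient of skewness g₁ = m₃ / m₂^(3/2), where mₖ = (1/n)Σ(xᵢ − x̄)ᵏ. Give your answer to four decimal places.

-1.4326

x̄ = (9.0 - 15.4 + 4.1 + 1.3 + 7.9 + 5.4) / 6 = 2.0500
deviations (xᵢ − x̄): 6.9500, -17.4500, 2.0500, -0.7500, 5.8500, 3.3500
Σ(xᵢ − x̄)² = 403.0150 ⇒ m₂ = 403.0150/6 = 67.16917
Σ(xᵢ − x̄)³ = -4731.8760 ⇒ m₃ = -4731.8760/6 = -788.64600
m₂^(3/2) = 67.16917^(1.5) = 550.49698
g₁ = m₃ / m₂^(3/2) = -788.64600 / 550.49698 ≈ -1.4326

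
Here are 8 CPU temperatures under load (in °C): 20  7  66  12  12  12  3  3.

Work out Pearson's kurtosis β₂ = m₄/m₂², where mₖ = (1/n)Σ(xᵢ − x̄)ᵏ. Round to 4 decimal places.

x̄ = 16.8750
Σ(xᵢ − x̄)² = 2976.8750 ⇒ m₂ = 372.10938
Σ(xᵢ − x̄)⁴ = 5909274.5879 ⇒ m₄ = 738659.32349
m₂² = 138465.38696
β₂ = m₄/m₂² = 738659.32349 / 138465.38696 ≈ 5.3346

5.3346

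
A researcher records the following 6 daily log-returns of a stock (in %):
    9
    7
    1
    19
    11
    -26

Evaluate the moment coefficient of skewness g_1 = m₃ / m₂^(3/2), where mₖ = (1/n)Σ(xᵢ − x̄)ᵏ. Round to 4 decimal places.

x̄ = (9 + 7 + 1 + 19 + 11 - 26) / 6 = 3.5000
deviations (xᵢ − x̄): 5.5000, 3.5000, -2.5000, 15.5000, 7.5000, -29.5000
Σ(xᵢ − x̄)² = 1215.5000 ⇒ m₂ = 1215.5000/6 = 202.58333
Σ(xᵢ − x̄)³ = -21333.0000 ⇒ m₃ = -21333.0000/6 = -3555.50000
m₂^(3/2) = 202.58333^(1.5) = 2883.40448
g_1 = m₃ / m₂^(3/2) = -3555.50000 / 2883.40448 ≈ -1.2331

-1.2331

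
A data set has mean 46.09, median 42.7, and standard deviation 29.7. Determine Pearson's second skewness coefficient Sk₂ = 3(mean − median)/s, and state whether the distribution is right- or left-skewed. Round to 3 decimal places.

Sk₂ = 3(46.09 − 42.7) / 29.7 = 3 × 3.3900 / 29.7
    = 10.1700 / 29.7 ≈ 0.342
Sk₂ > 0 ⇒ mean > median ⇒ right-skewed (positive skew).

0.342, right-skewed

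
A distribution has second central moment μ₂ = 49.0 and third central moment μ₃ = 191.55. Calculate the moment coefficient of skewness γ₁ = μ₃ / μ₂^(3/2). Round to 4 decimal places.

σ = √μ₂ = √49.0 = 7.00000
σ³ = μ₂^(3/2) = 343.00000
γ₁ = μ₃/σ³ = 191.55 / 343.00000 ≈ 0.5585

0.5585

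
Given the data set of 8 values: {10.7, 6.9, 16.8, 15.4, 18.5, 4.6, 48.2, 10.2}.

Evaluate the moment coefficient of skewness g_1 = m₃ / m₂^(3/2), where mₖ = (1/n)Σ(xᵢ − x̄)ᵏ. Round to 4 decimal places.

x̄ = (10.7 + 6.9 + 16.8 + 15.4 + 18.5 + 4.6 + 48.2 + 10.2) / 8 = 16.4125
deviations (xᵢ − x̄): -5.7125, -9.5125, 0.3875, -1.0125, 2.0875, -11.8125, 31.7875, -6.2125
Σ(xᵢ − x̄)² = 1317.2288 ⇒ m₂ = 1317.2288/8 = 164.65359
Σ(xᵢ − x̄)³ = 29192.4329 ⇒ m₃ = 29192.4329/8 = 3649.05411
m₂^(3/2) = 164.65359^(1.5) = 2112.79238
g_1 = m₃ / m₂^(3/2) = 3649.05411 / 2112.79238 ≈ 1.7271

1.7271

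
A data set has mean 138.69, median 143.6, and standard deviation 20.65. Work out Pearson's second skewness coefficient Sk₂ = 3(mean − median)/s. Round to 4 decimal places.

-0.7133

Sk₂ = 3(138.69 − 143.6) / 20.65 = 3 × -4.9100 / 20.65
    = -14.7300 / 20.65 ≈ -0.7133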